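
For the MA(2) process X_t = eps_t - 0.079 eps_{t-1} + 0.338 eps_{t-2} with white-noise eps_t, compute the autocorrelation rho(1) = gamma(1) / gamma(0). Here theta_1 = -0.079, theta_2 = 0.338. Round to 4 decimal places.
\rho(1) = -0.0943

For an MA(q) process with theta_0 = 1, the autocovariance is
  gamma(k) = sigma^2 * sum_{i=0..q-k} theta_i * theta_{i+k},
and rho(k) = gamma(k) / gamma(0). Sigma^2 cancels.
  numerator   = (1)*(-0.079) + (-0.079)*(0.338) = -0.105702.
  denominator = (1)^2 + (-0.079)^2 + (0.338)^2 = 1.120485.
  rho(1) = -0.105702 / 1.120485 = -0.0943.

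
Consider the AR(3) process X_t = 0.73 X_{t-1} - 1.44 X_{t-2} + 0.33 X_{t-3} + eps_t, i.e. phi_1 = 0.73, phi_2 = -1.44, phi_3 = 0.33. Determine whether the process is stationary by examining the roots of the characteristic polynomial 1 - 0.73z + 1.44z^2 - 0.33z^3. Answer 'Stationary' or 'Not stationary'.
\text{Not stationary}

The AR(p) characteristic polynomial is P(z) = 1 - 0.73z + 1.44z^2 - 0.33z^3.
Stationarity requires all roots to lie outside the unit circle, i.e. |z| > 1 for every root.
Degree 3: look for a simple real root z0 first, then factor out (1 - z/z0) and solve the remaining quadratic.
Testing z0 = 4: P(4) = 1 + (-0.73)(4) + (1.44)(4)^2 + (-0.33)(4)^3
  = 1 + (-2.92) + (23.04) + (-21.12) = 0.  So z_0 = 4 is a root, |z_0| = 4.
Divide out the factor (1 - 0.25 z) = (1 - z/z0) (since 1/z0 = 0.25):
  P(z) = (1 - 0.25 z)(1 + (-0.48) z + (1.32) z^2)
  [check: z-coef -0.48 - (0.25) = -0.73; z^2-coef 1.32 - (0.25)(-0.48) = 1.44; z^3-coef -(0.25)(1.32) = -0.33.]
Remaining roots from the quadratic factor 1 + (-0.48) z + (1.32) z^2:
  Set 1 + (-0.48) z + (1.32) z^2 = 0, i.e. a z^2 + b z + c = 0 with a = 1.32, b = -0.48, c = 1.
  Discriminant D = b^2 - 4ac = (-0.48)^2 - 4*(1.32)*1 = 0.2304 - (5.28) = -5.0496.
  D < 0, so the roots are the complex-conjugate pair z = (-b +/- i sqrt(-D)) / (2a) = 0.1818 +/- 0.8512i.
  For a conjugate pair |z|^2 = z * conj(z) = (product of roots) = c/a = 1/(1.32) = 0.757576, so |z| = sqrt(0.757576) = 0.8704 for both roots.
Moduli of all roots: 4.0000, 0.8704, 0.8704.
All moduli strictly greater than 1? No.
Verdict: Not stationary.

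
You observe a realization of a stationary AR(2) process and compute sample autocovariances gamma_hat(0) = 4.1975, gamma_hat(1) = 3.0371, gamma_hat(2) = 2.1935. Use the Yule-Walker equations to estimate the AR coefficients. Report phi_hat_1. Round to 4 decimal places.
\hat\phi_{1} = 0.7250

The Yule-Walker equations for an AR(p) process read, in matrix form,
  Gamma_p phi = r_p,   with   (Gamma_p)_{ij} = gamma(|i - j|),
                       (r_p)_i = gamma(i),   i,j = 1..p.
Substitute the sample gammas (Toeplitz matrix and right-hand side of size 2):
  Gamma_p = [[4.1975, 3.0371], [3.0371, 4.1975]]
  r_p     = [3.0371, 2.1935]
Written out:
  4.1975 phi_1 + 3.0371 phi_2 = 3.0371
  3.0371 phi_1 + 4.1975 phi_2 = 2.1935
Solve by Cramer's rule:
  det = gamma(0)^2 - gamma(1)^2 = (4.1975)^2 - (3.0371)^2 = 17.61900625 - 9.22397641 = 8.39502984
  phi_hat_1 = [gamma(1) gamma(0) - gamma(1) gamma(2)] / det = [(3.0371)(4.1975) - (3.0371)(2.1935)] / 8.39502984 = 6.0863484 / 8.39502984 = 0.725
  phi_hat_2 = [gamma(0) gamma(2) - gamma(1)^2] / det = [(4.1975)(2.1935) - (3.0371)^2] / 8.39502984 = -0.01676016 / 8.39502984 = -0.002
So phi_hat = [0.7250, -0.0020].
Therefore phi_hat_1 = 0.7250.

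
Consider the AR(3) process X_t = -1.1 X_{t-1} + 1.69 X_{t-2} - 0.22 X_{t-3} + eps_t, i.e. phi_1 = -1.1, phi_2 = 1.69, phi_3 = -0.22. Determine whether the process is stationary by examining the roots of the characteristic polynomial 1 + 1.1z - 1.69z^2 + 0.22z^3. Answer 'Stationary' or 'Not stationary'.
\text{Not stationary}

The AR(p) characteristic polynomial is P(z) = 1 + 1.1z - 1.69z^2 + 0.22z^3.
Stationarity requires all roots to lie outside the unit circle, i.e. |z| > 1 for every root.
Degree 3: look for a simple real root z0 first, then factor out (1 - z/z0) and solve the remaining quadratic.
Testing z0 = -0.5: P(-0.5) = 1 + (1.1)(-0.5) + (-1.69)(-0.5)^2 + (0.22)(-0.5)^3
  = 1 + (-0.55) + (-0.4225) + (-0.0275) = 0.  So z_0 = -0.5 is a root, |z_0| = 0.5.
Divide out the factor (1 + 2 z) = (1 - z/z0) (since 1/z0 = -2):
  P(z) = (1 + 2 z)(1 + (-0.9) z + (0.11) z^2)
  [check: z-coef -0.9 - (-2) = 1.1; z^2-coef 0.11 - (-2)(-0.9) = -1.69; z^3-coef -(-2)(0.11) = 0.22.]
Remaining roots from the quadratic factor 1 + (-0.9) z + (0.11) z^2:
  Set 1 + (-0.9) z + (0.11) z^2 = 0, i.e. a z^2 + b z + c = 0 with a = 0.11, b = -0.9, c = 1.
  Discriminant D = b^2 - 4ac = (-0.9)^2 - 4*(0.11)*1 = 0.81 - (0.44) = 0.37.
  D >= 0, so the roots are real: z = (-b +/- sqrt(D)) / (2a) = (0.9 +/- 0.608276) / (0.22).
    z_1 = (0.9 + 0.608276) / (0.22) = 6.8558,   |z_1| = 6.8558.
    z_2 = (0.9 - 0.608276) / (0.22) = 1.326,   |z_2| = 1.326.
Moduli of all roots: 0.5000, 6.8558, 1.3260.
All moduli strictly greater than 1? No.
Verdict: Not stationary.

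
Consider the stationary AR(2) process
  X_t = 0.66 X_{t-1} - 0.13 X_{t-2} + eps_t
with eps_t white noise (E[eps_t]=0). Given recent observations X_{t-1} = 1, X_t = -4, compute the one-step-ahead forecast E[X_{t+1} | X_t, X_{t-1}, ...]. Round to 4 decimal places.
E[X_{t+1} \mid \mathcal F_t] = -2.7700

For an AR(p) model X_t = c + sum_i phi_i X_{t-i} + eps_t, the
one-step-ahead conditional mean is
  E[X_{t+1} | X_t, ...] = c + sum_i phi_i X_{t+1-i}.
Substitute known values:
  E[X_{t+1} | ...] = (0.66) * (-4) + (-0.13) * (1)
                   = -2.7700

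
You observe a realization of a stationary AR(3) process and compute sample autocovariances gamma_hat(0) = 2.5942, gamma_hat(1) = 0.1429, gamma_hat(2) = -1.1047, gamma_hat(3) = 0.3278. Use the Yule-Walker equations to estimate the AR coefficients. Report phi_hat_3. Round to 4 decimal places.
\hat\phi_{3} = 0.2260

The Yule-Walker equations for an AR(p) process read, in matrix form,
  Gamma_p phi = r_p,   with   (Gamma_p)_{ij} = gamma(|i - j|),
                       (r_p)_i = gamma(i),   i,j = 1..p.
Substitute the sample gammas (Toeplitz matrix and right-hand side of size 3):
  Gamma_p = [[2.5942, 0.1429, -1.1047], [0.1429, 2.5942, 0.1429], [-1.1047, 0.1429, 2.5942]]
  r_p     = [0.1429, -1.1047, 0.3278]
Written out (R1..R3):
  (R1) 2.5942 phi_1 + 0.1429 phi_2 - 1.1047 phi_3 = 0.1429
  (R2) 0.1429 phi_1 + 2.5942 phi_2 + 0.1429 phi_3 = -1.1047
  (R3) -1.1047 phi_1 + 0.1429 phi_2 + 2.5942 phi_3 = 0.3278
Gaussian elimination:
  R2 <- R2 - (0.1429/2.5942) R1 = R2 - (0.055084) R1:  2.586328 phi_2 + 0.203752 phi_3 = -1.112572
  R3 <- R3 - (-1.1047/2.5942) R1 = R3 - (-0.425835) R1:  0.203752 phi_2 + 2.123781 phi_3 = 0.388652
  R3 <- R3 - (0.203752/2.586328) R2 = R3 - (0.07878) R2:  2.107729 phi_3 = 0.4763
Back-substitution:
  phi_hat_3 = 0.4763 / 2.107729 = 0.225978
  phi_hat_2 = (-1.112572 - (0.203752)(0.225978)) / 2.586328 = -0.447977
  phi_hat_1 = (0.1429 - (0.1429)(-0.447977) - (-1.1047)(0.225978)) / 2.5942 = 0.17599
So phi_hat = [0.1760, -0.4480, 0.2260].
Therefore phi_hat_3 = 0.2260.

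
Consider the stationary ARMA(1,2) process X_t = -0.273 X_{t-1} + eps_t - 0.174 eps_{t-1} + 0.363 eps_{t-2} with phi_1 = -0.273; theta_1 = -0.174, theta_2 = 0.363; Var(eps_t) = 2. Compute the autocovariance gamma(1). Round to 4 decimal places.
\gamma(1) = -1.4664

Multiply the model equation by X_{t-k} and take expectations. With theta_0 = psi_0 = 1 and psi_j the MA(infinity) weights, this gives
  gamma(k) - sum_i phi_i gamma(k-i) = c_k,
  c_k = sigma^2 * sum_{j=k..q} theta_j psi_{j-k}   (c_k = 0 for k > q),
using gamma(-m) = gamma(m).
psi-weights needed (psi_j = theta_j + sum_i phi_i psi_{j-i}):
  psi_1 = theta_1 + phi_1 = -0.174 + (-0.273) = -0.447
  psi_2 = theta_2 + phi_1 psi_1 = 0.363 + (-0.273)(-0.447) = 0.485031
Right-hand sides:
  c_0 = sigma^2 (1 + theta_1 psi_1 + theta_2 psi_2) = 2 * (1 + (-0.174)(-0.447) + (0.363)(0.485031)) = 2 * 1.253844 = 2.507689
  c_1 = sigma^2 (theta_1 + theta_2 psi_1) = 2 * (-0.174 + (0.363)(-0.447)) = -0.672522
  c_2 = sigma^2 theta_2 = 2 * (0.363) = 0.726
Equations for k = 0 and k = 1 (AR order 1):
  gamma(0) = phi_1 gamma(1) + c_0
  gamma(1) = phi_1 gamma(0) + c_1
Substituting the second into the first: gamma(0) (1 - phi_1^2) = c_0 + phi_1 c_1, so
  gamma(0) = (c_0 + phi_1 c_1) / (1 - phi_1^2) = (2.507689 + (-0.273)(-0.672522)) / (1 - (-0.273)^2) = 2.691287 / 0.925471 = 2.908019.
  gamma(1) = phi_1 gamma(0) + c_1 = (-0.273)(2.908019) + (-0.672522) = -1.466411.
Therefore gamma(1) = -1.4664 (to 4 decimal places).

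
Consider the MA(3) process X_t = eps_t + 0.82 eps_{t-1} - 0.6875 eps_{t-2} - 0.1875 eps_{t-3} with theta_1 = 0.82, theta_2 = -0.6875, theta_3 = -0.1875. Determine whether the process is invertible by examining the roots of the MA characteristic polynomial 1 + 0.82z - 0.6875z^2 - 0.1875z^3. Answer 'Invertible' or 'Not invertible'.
\text{Not invertible}

The MA(q) characteristic polynomial is P(z) = 1 + 0.82z - 0.6875z^2 - 0.1875z^3.
Invertibility requires all roots to lie outside the unit circle, i.e. |z| > 1 for every root.
Degree 3: look for a simple real root z0 first, then factor out (1 - z/z0) and solve the remaining quadratic.
Testing z0 = -0.8: P(-0.8) = 1 + (0.82)(-0.8) + (-0.6875)(-0.8)^2 + (-0.1875)(-0.8)^3
  = 1 + (-0.656) + (-0.44) + (0.096) = 0.  So z_0 = -0.8 is a root, |z_0| = 0.8.
Divide out the factor (1 + 1.25 z) = (1 - z/z0) (since 1/z0 = -1.25):
  P(z) = (1 + 1.25 z)(1 + (-0.43) z + (-0.15) z^2)
  [check: z-coef -0.43 - (-1.25) = 0.82; z^2-coef -0.15 - (-1.25)(-0.43) = -0.6875; z^3-coef -(-1.25)(-0.15) = -0.1875.]
Remaining roots from the quadratic factor 1 + (-0.43) z + (-0.15) z^2:
  Set 1 + (-0.43) z + (-0.15) z^2 = 0, i.e. a z^2 + b z + c = 0 with a = -0.15, b = -0.43, c = 1.
  Discriminant D = b^2 - 4ac = (-0.43)^2 - 4*(-0.15)*1 = 0.1849 - (-0.6) = 0.7849.
  D >= 0, so the roots are real: z = (-b +/- sqrt(D)) / (2a) = (0.43 +/- 0.885946) / (-0.3).
    z_1 = (0.43 + 0.885946) / (-0.3) = -4.3865,   |z_1| = 4.3865.
    z_2 = (0.43 - 0.885946) / (-0.3) = 1.5198,   |z_2| = 1.5198.
Moduli of all roots: 0.8000, 4.3865, 1.5198.
All moduli strictly greater than 1? No.
Verdict: Not invertible.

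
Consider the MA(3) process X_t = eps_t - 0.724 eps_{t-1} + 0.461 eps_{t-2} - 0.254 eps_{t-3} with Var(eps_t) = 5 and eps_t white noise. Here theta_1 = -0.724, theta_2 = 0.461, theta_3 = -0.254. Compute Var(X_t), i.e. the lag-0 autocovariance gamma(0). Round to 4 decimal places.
\gamma(0) = 9.0061

For an MA(q) process X_t = eps_t + sum_i theta_i eps_{t-i} with
Var(eps_t) = sigma^2, the variance is
  gamma(0) = sigma^2 * (1 + sum_i theta_i^2).
  sum_i theta_i^2 = (-0.724)^2 + (0.461)^2 + (-0.254)^2 = 0.524176 + 0.212521 + 0.064516 = 0.801213.
  gamma(0) = 5 * (1 + 0.801213) = 5 * 1.801213 = 9.006065, which rounds to 9.0061.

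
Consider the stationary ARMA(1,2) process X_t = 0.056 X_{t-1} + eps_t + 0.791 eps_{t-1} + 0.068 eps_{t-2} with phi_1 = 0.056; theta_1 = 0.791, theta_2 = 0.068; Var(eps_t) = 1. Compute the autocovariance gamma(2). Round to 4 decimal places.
\gamma(2) = 0.1209

Multiply the model equation by X_{t-k} and take expectations. With theta_0 = psi_0 = 1 and psi_j the MA(infinity) weights, this gives
  gamma(k) - sum_i phi_i gamma(k-i) = c_k,
  c_k = sigma^2 * sum_{j=k..q} theta_j psi_{j-k}   (c_k = 0 for k > q),
using gamma(-m) = gamma(m).
psi-weights needed (psi_j = theta_j + sum_i phi_i psi_{j-i}):
  psi_1 = theta_1 + phi_1 = 0.791 + (0.056) = 0.847
  psi_2 = theta_2 + phi_1 psi_1 = 0.068 + (0.056)(0.847) = 0.115432
Right-hand sides:
  c_0 = sigma^2 (1 + theta_1 psi_1 + theta_2 psi_2) = 1 * (1 + (0.791)(0.847) + (0.068)(0.115432)) = 1 * 1.677826 = 1.677826
  c_1 = sigma^2 (theta_1 + theta_2 psi_1) = 1 * (0.791 + (0.068)(0.847)) = 0.848596
  c_2 = sigma^2 theta_2 = 1 * (0.068) = 0.068
Equations for k = 0 and k = 1 (AR order 1):
  gamma(0) = phi_1 gamma(1) + c_0
  gamma(1) = phi_1 gamma(0) + c_1
Substituting the second into the first: gamma(0) (1 - phi_1^2) = c_0 + phi_1 c_1, so
  gamma(0) = (c_0 + phi_1 c_1) / (1 - phi_1^2) = (1.677826 + (0.056)(0.848596)) / (1 - (0.056)^2) = 1.725348 / 0.996864 = 1.730775.
  gamma(1) = phi_1 gamma(0) + c_1 = (0.056)(1.730775) + (0.848596) = 0.945519.
For k = 2: gamma(2) = phi_1 gamma(1) + c_2
  = (0.056)(0.945519) + (0.068) = 0.120949.
Therefore gamma(2) = 0.1209 (to 4 decimal places).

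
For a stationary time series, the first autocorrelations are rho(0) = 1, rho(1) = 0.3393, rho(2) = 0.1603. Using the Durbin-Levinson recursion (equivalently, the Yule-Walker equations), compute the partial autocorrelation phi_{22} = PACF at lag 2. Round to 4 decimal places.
\phi_{22} = 0.0511

The PACF at lag k is phi_{kk}, the last component of the solution
to the Yule-Walker system G_k phi = r_k where
  (G_k)_{ij} = rho(|i - j|), (r_k)_i = rho(i), i,j = 1..k.
Equivalently, Durbin-Levinson gives phi_{kk} iteratively:
  phi_{11} = rho(1)
  phi_{kk} = [rho(k) - sum_{j=1..k-1} phi_{k-1,j} rho(k-j)]
            / [1 - sum_{j=1..k-1} phi_{k-1,j} rho(j)],
  phi_{k,j} = phi_{k-1,j} - phi_{kk} phi_{k-1,k-j},  j = 1..k-1.
Step k = 1:
  phi_11 = rho(1) = 0.3393.
Step k = 2:
  phi_22 = [rho(2) - phi_11 rho(1)] / [1 - phi_11 rho(1)] = [0.1603 - (0.3393)(0.3393)] / [1 - (0.3393)(0.3393)]
         = 0.04517551 / 0.88487551 = 0.0511.
Therefore phi_{22} = 0.0511.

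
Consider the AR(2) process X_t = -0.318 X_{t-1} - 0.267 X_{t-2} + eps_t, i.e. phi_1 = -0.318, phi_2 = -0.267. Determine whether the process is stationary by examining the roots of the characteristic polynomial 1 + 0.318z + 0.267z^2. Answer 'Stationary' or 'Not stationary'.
\text{Stationary}

The AR(p) characteristic polynomial is P(z) = 1 + 0.318z + 0.267z^2.
Stationarity requires all roots to lie outside the unit circle, i.e. |z| > 1 for every root.
Set 1 + (0.318) z + (0.267) z^2 = 0, i.e. a z^2 + b z + c = 0 with a = 0.267, b = 0.318, c = 1.
Discriminant D = b^2 - 4ac = (0.318)^2 - 4*(0.267)*1 = 0.101124 - (1.068) = -0.966876.
D < 0, so the roots are the complex-conjugate pair z = (-b +/- i sqrt(-D)) / (2a) = -0.5955 +/- 1.8414i.
For a conjugate pair |z|^2 = z * conj(z) = (product of roots) = c/a = 1/(0.267) = 3.745318, so |z| = sqrt(3.745318) = 1.9353 for both roots.
Moduli of all roots: 1.9353, 1.9353.
All moduli strictly greater than 1? Yes.
Verdict: Stationary.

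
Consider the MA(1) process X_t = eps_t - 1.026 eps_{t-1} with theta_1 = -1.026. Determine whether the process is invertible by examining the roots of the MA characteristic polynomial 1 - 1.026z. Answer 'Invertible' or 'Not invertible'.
\text{Not invertible}

The MA(q) characteristic polynomial is P(z) = 1 - 1.026z.
Invertibility requires all roots to lie outside the unit circle, i.e. |z| > 1 for every root.
This is linear in z: 1 + (-1.026) z = 0  =>  z = -1/(-1.026) = 0.974659,  |z| = 0.974659.
Moduli of all roots: 0.9747.
All moduli strictly greater than 1? No.
Verdict: Not invertible.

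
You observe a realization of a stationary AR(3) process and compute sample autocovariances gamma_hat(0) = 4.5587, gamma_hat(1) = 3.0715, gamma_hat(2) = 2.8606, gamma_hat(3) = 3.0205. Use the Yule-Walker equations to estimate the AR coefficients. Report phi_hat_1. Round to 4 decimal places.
\hat\phi_{1} = 0.3560

The Yule-Walker equations for an AR(p) process read, in matrix form,
  Gamma_p phi = r_p,   with   (Gamma_p)_{ij} = gamma(|i - j|),
                       (r_p)_i = gamma(i),   i,j = 1..p.
Substitute the sample gammas (Toeplitz matrix and right-hand side of size 3):
  Gamma_p = [[4.5587, 3.0715, 2.8606], [3.0715, 4.5587, 3.0715], [2.8606, 3.0715, 4.5587]]
  r_p     = [3.0715, 2.8606, 3.0205]
Written out (R1..R3):
  (R1) 4.5587 phi_1 + 3.0715 phi_2 + 2.8606 phi_3 = 3.0715
  (R2) 3.0715 phi_1 + 4.5587 phi_2 + 3.0715 phi_3 = 2.8606
  (R3) 2.8606 phi_1 + 3.0715 phi_2 + 4.5587 phi_3 = 3.0205
Gaussian elimination:
  R2 <- R2 - (3.0715/4.5587) R1 = R2 - (0.673767) R1:  2.489226 phi_2 + 1.144123 phi_3 = 0.791126
  R3 <- R3 - (2.8606/4.5587) R1 = R3 - (0.627503) R1:  1.144123 phi_2 + 2.763664 phi_3 = 1.093123
  R3 <- R3 - (1.144123/2.489226) R2 = R3 - (0.45963) R2:  2.23779 phi_3 = 0.729498
Back-substitution:
  phi_hat_3 = 0.729498 / 2.23779 = 0.32599
  phi_hat_2 = (0.791126 - (1.144123)(0.32599)) / 2.489226 = 0.167985
  phi_hat_1 = (3.0715 - (3.0715)(0.167985) - (2.8606)(0.32599)) / 4.5587 = 0.356024
So phi_hat = [0.3560, 0.1680, 0.3260].
Therefore phi_hat_1 = 0.3560.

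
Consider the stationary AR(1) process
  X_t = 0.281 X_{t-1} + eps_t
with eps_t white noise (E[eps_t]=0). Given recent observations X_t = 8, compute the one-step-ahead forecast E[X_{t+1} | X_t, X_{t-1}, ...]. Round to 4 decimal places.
E[X_{t+1} \mid \mathcal F_t] = 2.2480

For an AR(p) model X_t = c + sum_i phi_i X_{t-i} + eps_t, the
one-step-ahead conditional mean is
  E[X_{t+1} | X_t, ...] = c + sum_i phi_i X_{t+1-i}.
Substitute known values:
  E[X_{t+1} | ...] = (0.281) * (8)
                   = 2.2480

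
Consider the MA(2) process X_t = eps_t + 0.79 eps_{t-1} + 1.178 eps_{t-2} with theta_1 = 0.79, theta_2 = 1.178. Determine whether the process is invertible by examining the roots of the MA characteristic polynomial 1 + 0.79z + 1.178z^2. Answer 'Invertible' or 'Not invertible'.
\text{Not invertible}

The MA(q) characteristic polynomial is P(z) = 1 + 0.79z + 1.178z^2.
Invertibility requires all roots to lie outside the unit circle, i.e. |z| > 1 for every root.
Set 1 + (0.79) z + (1.178) z^2 = 0, i.e. a z^2 + b z + c = 0 with a = 1.178, b = 0.79, c = 1.
Discriminant D = b^2 - 4ac = (0.79)^2 - 4*(1.178)*1 = 0.6241 - (4.712) = -4.0879.
D < 0, so the roots are the complex-conjugate pair z = (-b +/- i sqrt(-D)) / (2a) = -0.3353 +/- 0.8582i.
For a conjugate pair |z|^2 = z * conj(z) = (product of roots) = c/a = 1/(1.178) = 0.848896, so |z| = sqrt(0.848896) = 0.9214 for both roots.
Moduli of all roots: 0.9214, 0.9214.
All moduli strictly greater than 1? No.
Verdict: Not invertible.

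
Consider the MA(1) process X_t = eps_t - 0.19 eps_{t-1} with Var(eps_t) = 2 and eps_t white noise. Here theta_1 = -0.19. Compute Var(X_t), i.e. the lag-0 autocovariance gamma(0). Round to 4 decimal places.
\gamma(0) = 2.0722

For an MA(q) process X_t = eps_t + sum_i theta_i eps_{t-i} with
Var(eps_t) = sigma^2, the variance is
  gamma(0) = sigma^2 * (1 + sum_i theta_i^2).
  sum_i theta_i^2 = (-0.19)^2 = 0.0361.
  gamma(0) = 2 * (1 + 0.0361) = 2 * 1.0361 = 2.0722.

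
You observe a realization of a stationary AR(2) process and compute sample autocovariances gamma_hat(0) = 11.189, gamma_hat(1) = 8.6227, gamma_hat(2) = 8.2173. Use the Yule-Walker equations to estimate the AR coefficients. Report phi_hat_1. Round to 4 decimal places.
\hat\phi_{1} = 0.5040

The Yule-Walker equations for an AR(p) process read, in matrix form,
  Gamma_p phi = r_p,   with   (Gamma_p)_{ij} = gamma(|i - j|),
                       (r_p)_i = gamma(i),   i,j = 1..p.
Substitute the sample gammas (Toeplitz matrix and right-hand side of size 2):
  Gamma_p = [[11.189, 8.6227], [8.6227, 11.189]]
  r_p     = [8.6227, 8.2173]
Written out:
  11.189 phi_1 + 8.6227 phi_2 = 8.6227
  8.6227 phi_1 + 11.189 phi_2 = 8.2173
Solve by Cramer's rule:
  det = gamma(0)^2 - gamma(1)^2 = (11.189)^2 - (8.6227)^2 = 125.193721 - 74.35095529 = 50.84276571
  phi_hat_1 = [gamma(1) gamma(0) - gamma(1) gamma(2)] / det = [(8.6227)(11.189) - (8.6227)(8.2173)] / 50.84276571 = 25.62407759 / 50.84276571 = 0.504
  phi_hat_2 = [gamma(0) gamma(2) - gamma(1)^2] / det = [(11.189)(8.2173) - (8.6227)^2] / 50.84276571 = 17.59241441 / 50.84276571 = 0.346
So phi_hat = [0.5040, 0.3460].
Therefore phi_hat_1 = 0.5040.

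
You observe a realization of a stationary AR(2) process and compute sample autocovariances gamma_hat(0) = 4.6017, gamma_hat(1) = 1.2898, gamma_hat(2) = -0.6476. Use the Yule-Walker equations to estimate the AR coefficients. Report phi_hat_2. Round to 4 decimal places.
\hat\phi_{2} = -0.2380

The Yule-Walker equations for an AR(p) process read, in matrix form,
  Gamma_p phi = r_p,   with   (Gamma_p)_{ij} = gamma(|i - j|),
                       (r_p)_i = gamma(i),   i,j = 1..p.
Substitute the sample gammas (Toeplitz matrix and right-hand side of size 2):
  Gamma_p = [[4.6017, 1.2898], [1.2898, 4.6017]]
  r_p     = [1.2898, -0.6476]
Written out:
  4.6017 phi_1 + 1.2898 phi_2 = 1.2898
  1.2898 phi_1 + 4.6017 phi_2 = -0.6476
Solve by Cramer's rule:
  det = gamma(0)^2 - gamma(1)^2 = (4.6017)^2 - (1.2898)^2 = 21.17564289 - 1.66358404 = 19.51205885
  phi_hat_1 = [gamma(1) gamma(0) - gamma(1) gamma(2)] / det = [(1.2898)(4.6017) - (1.2898)(-0.6476)] / 19.51205885 = 6.77054714 / 19.51205885 = 0.347
  phi_hat_2 = [gamma(0) gamma(2) - gamma(1)^2] / det = [(4.6017)(-0.6476) - (1.2898)^2] / 19.51205885 = -4.64364496 / 19.51205885 = -0.238
So phi_hat = [0.3470, -0.2380].
Therefore phi_hat_2 = -0.2380.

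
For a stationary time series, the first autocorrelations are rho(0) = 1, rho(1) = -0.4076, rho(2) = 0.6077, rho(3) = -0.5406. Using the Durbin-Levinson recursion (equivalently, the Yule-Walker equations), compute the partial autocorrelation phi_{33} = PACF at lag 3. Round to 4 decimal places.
\phi_{33} = -0.3470

The PACF at lag k is phi_{kk}, the last component of the solution
to the Yule-Walker system G_k phi = r_k where
  (G_k)_{ij} = rho(|i - j|), (r_k)_i = rho(i), i,j = 1..k.
Equivalently, Durbin-Levinson gives phi_{kk} iteratively:
  phi_{11} = rho(1)
  phi_{kk} = [rho(k) - sum_{j=1..k-1} phi_{k-1,j} rho(k-j)]
            / [1 - sum_{j=1..k-1} phi_{k-1,j} rho(j)],
  phi_{k,j} = phi_{k-1,j} - phi_{kk} phi_{k-1,k-j},  j = 1..k-1.
Step k = 1:
  phi_11 = rho(1) = -0.4076.
Step k = 2:
  phi_22 = [rho(2) - phi_11 rho(1)] / [1 - phi_11 rho(1)] = [0.6077 - (-0.4076)(-0.4076)] / [1 - (-0.4076)(-0.4076)]
         = 0.44156224 / 0.83386224 = 0.529539.
  Update: phi_21 = phi_11 - phi_22 phi_11 = -0.4076 - (0.529539)(-0.4076) = -0.19176.
Step k = 3:
  phi_33 = [rho(3) - phi_21 rho(2) - phi_22 rho(1)] / [1 - phi_21 rho(1) - phi_22 rho(2)]
    numerator   = -0.5406 - (-0.19176)(0.6077) - (0.529539)(-0.4076) = -0.20822747
    denominator = 1 - (-0.19176)(-0.4076) - (0.529539)(0.6077) = 0.60003799
  phi_33 = -0.20822747 / 0.60003799 = -0.347.
Therefore phi_{33} = -0.3470.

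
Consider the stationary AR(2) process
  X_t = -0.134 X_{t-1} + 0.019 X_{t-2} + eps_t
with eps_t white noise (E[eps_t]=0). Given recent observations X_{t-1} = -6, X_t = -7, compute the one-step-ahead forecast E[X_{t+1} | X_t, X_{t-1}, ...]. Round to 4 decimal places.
E[X_{t+1} \mid \mathcal F_t] = 0.8240

For an AR(p) model X_t = c + sum_i phi_i X_{t-i} + eps_t, the
one-step-ahead conditional mean is
  E[X_{t+1} | X_t, ...] = c + sum_i phi_i X_{t+1-i}.
Substitute known values:
  E[X_{t+1} | ...] = (-0.134) * (-7) + (0.019) * (-6)
                   = 0.8240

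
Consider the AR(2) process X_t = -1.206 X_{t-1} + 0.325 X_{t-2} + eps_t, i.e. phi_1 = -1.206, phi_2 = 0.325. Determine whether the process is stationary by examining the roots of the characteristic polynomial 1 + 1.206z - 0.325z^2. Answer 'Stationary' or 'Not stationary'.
\text{Not stationary}

The AR(p) characteristic polynomial is P(z) = 1 + 1.206z - 0.325z^2.
Stationarity requires all roots to lie outside the unit circle, i.e. |z| > 1 for every root.
Set 1 + (1.206) z + (-0.325) z^2 = 0, i.e. a z^2 + b z + c = 0 with a = -0.325, b = 1.206, c = 1.
Discriminant D = b^2 - 4ac = (1.206)^2 - 4*(-0.325)*1 = 1.454436 - (-1.3) = 2.754436.
D >= 0, so the roots are real: z = (-b +/- sqrt(D)) / (2a) = (-1.206 +/- 1.659649) / (-0.65).
  z_1 = (-1.206 + 1.659649) / (-0.65) = -0.6979,   |z_1| = 0.6979.
  z_2 = (-1.206 - 1.659649) / (-0.65) = 4.4087,   |z_2| = 4.4087.
Moduli of all roots: 0.6979, 4.4087.
All moduli strictly greater than 1? No.
Verdict: Not stationary.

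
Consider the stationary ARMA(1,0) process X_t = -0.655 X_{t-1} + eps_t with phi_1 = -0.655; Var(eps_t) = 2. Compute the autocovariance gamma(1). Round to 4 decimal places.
\gamma(1) = -2.2943

Multiply the model equation by X_{t-k} and take expectations. With theta_0 = psi_0 = 1 and psi_j the MA(infinity) weights, this gives
  gamma(k) - sum_i phi_i gamma(k-i) = c_k,
  c_k = sigma^2 * sum_{j=k..q} theta_j psi_{j-k}   (c_k = 0 for k > q),
using gamma(-m) = gamma(m).
Pure AR (q = 0): c_0 = sigma^2 = 2, c_k = 0 for k >= 1.
Equations for k = 0 and k = 1 (AR order 1):
  gamma(0) = phi_1 gamma(1) + c_0
  gamma(1) = phi_1 gamma(0) + c_1
Substituting the second into the first: gamma(0) (1 - phi_1^2) = c_0 + phi_1 c_1, so
  gamma(0) = c_0 / (1 - phi_1^2) = 2 / (1 - (-0.655)^2) = 2 / 0.570975 = 3.50278.
  gamma(1) = phi_1 gamma(0) = (-0.655)(3.50278) = -2.294321.
Therefore gamma(1) = -2.2943 (to 4 decimal places).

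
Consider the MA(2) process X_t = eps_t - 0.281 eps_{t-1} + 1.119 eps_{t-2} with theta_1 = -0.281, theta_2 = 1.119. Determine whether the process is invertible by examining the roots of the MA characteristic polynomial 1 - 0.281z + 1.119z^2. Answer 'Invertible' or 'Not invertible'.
\text{Not invertible}

The MA(q) characteristic polynomial is P(z) = 1 - 0.281z + 1.119z^2.
Invertibility requires all roots to lie outside the unit circle, i.e. |z| > 1 for every root.
Set 1 + (-0.281) z + (1.119) z^2 = 0, i.e. a z^2 + b z + c = 0 with a = 1.119, b = -0.281, c = 1.
Discriminant D = b^2 - 4ac = (-0.281)^2 - 4*(1.119)*1 = 0.078961 - (4.476) = -4.397039.
D < 0, so the roots are the complex-conjugate pair z = (-b +/- i sqrt(-D)) / (2a) = 0.1256 +/- 0.937i.
For a conjugate pair |z|^2 = z * conj(z) = (product of roots) = c/a = 1/(1.119) = 0.893655, so |z| = sqrt(0.893655) = 0.9453 for both roots.
Moduli of all roots: 0.9453, 0.9453.
All moduli strictly greater than 1? No.
Verdict: Not invertible.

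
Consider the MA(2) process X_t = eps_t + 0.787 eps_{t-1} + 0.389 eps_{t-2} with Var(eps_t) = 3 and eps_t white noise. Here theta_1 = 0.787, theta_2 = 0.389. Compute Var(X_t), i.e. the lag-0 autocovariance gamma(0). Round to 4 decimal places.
\gamma(0) = 5.3121

For an MA(q) process X_t = eps_t + sum_i theta_i eps_{t-i} with
Var(eps_t) = sigma^2, the variance is
  gamma(0) = sigma^2 * (1 + sum_i theta_i^2).
  sum_i theta_i^2 = (0.787)^2 + (0.389)^2 = 0.619369 + 0.151321 = 0.77069.
  gamma(0) = 3 * (1 + 0.77069) = 3 * 1.77069 = 5.31207, which rounds to 5.3121.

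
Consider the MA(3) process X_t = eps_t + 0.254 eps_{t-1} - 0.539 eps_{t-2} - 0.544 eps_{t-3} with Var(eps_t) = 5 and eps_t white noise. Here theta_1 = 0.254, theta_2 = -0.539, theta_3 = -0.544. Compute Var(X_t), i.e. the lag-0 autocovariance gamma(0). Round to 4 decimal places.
\gamma(0) = 8.2549

For an MA(q) process X_t = eps_t + sum_i theta_i eps_{t-i} with
Var(eps_t) = sigma^2, the variance is
  gamma(0) = sigma^2 * (1 + sum_i theta_i^2).
  sum_i theta_i^2 = (0.254)^2 + (-0.539)^2 + (-0.544)^2 = 0.064516 + 0.290521 + 0.295936 = 0.650973.
  gamma(0) = 5 * (1 + 0.650973) = 5 * 1.650973 = 8.254865, which rounds to 8.2549.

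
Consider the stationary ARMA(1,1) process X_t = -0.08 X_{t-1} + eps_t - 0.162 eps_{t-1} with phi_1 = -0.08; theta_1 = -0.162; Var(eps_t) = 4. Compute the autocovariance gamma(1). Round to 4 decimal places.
\gamma(1) = -0.9869

Multiply the model equation by X_{t-k} and take expectations. With theta_0 = psi_0 = 1 and psi_j the MA(infinity) weights, this gives
  gamma(k) - sum_i phi_i gamma(k-i) = c_k,
  c_k = sigma^2 * sum_{j=k..q} theta_j psi_{j-k}   (c_k = 0 for k > q),
using gamma(-m) = gamma(m).
psi-weights needed (psi_j = theta_j + sum_i phi_i psi_{j-i}):
  psi_1 = theta_1 + phi_1 = -0.162 + (-0.08) = -0.242
Right-hand sides:
  c_0 = sigma^2 (1 + theta_1 psi_1) = 4 * (1 + (-0.162)(-0.242)) = 4 * 1.039204 = 4.156816
  c_1 = sigma^2 theta_1 = 4 * (-0.162) = -0.648
  c_2 = 0
Equations for k = 0 and k = 1 (AR order 1):
  gamma(0) = phi_1 gamma(1) + c_0
  gamma(1) = phi_1 gamma(0) + c_1
Substituting the second into the first: gamma(0) (1 - phi_1^2) = c_0 + phi_1 c_1, so
  gamma(0) = (c_0 + phi_1 c_1) / (1 - phi_1^2) = (4.156816 + (-0.08)(-0.648)) / (1 - (-0.08)^2) = 4.208656 / 0.9936 = 4.235765.
  gamma(1) = phi_1 gamma(0) + c_1 = (-0.08)(4.235765) + (-0.648) = -0.986861.
Therefore gamma(1) = -0.9869 (to 4 decimal places).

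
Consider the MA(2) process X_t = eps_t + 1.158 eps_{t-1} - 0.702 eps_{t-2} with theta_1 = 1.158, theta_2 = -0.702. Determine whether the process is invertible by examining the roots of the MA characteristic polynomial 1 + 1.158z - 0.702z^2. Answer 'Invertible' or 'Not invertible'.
\text{Not invertible}

The MA(q) characteristic polynomial is P(z) = 1 + 1.158z - 0.702z^2.
Invertibility requires all roots to lie outside the unit circle, i.e. |z| > 1 for every root.
Set 1 + (1.158) z + (-0.702) z^2 = 0, i.e. a z^2 + b z + c = 0 with a = -0.702, b = 1.158, c = 1.
Discriminant D = b^2 - 4ac = (1.158)^2 - 4*(-0.702)*1 = 1.340964 - (-2.808) = 4.148964.
D >= 0, so the roots are real: z = (-b +/- sqrt(D)) / (2a) = (-1.158 +/- 2.036901) / (-1.404).
  z_1 = (-1.158 + 2.036901) / (-1.404) = -0.626,   |z_1| = 0.626.
  z_2 = (-1.158 - 2.036901) / (-1.404) = 2.2756,   |z_2| = 2.2756.
Moduli of all roots: 0.6260, 2.2756.
All moduli strictly greater than 1? No.
Verdict: Not invertible.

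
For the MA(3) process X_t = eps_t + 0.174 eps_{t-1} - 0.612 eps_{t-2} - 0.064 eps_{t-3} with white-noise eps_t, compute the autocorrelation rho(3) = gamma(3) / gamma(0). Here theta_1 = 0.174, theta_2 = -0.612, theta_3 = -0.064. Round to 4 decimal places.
\rho(3) = -0.0454

For an MA(q) process with theta_0 = 1, the autocovariance is
  gamma(k) = sigma^2 * sum_{i=0..q-k} theta_i * theta_{i+k},
and rho(k) = gamma(k) / gamma(0). Sigma^2 cancels.
  numerator   = (1)*(-0.064) = -0.064.
  denominator = (1)^2 + (0.174)^2 + (-0.612)^2 + (-0.064)^2 = 1.408916.
  rho(3) = -0.064 / 1.408916 = -0.0454.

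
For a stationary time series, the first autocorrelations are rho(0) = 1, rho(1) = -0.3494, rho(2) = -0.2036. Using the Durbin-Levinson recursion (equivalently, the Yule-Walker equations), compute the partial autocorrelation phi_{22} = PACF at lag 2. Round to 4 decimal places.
\phi_{22} = -0.3710

The PACF at lag k is phi_{kk}, the last component of the solution
to the Yule-Walker system G_k phi = r_k where
  (G_k)_{ij} = rho(|i - j|), (r_k)_i = rho(i), i,j = 1..k.
Equivalently, Durbin-Levinson gives phi_{kk} iteratively:
  phi_{11} = rho(1)
  phi_{kk} = [rho(k) - sum_{j=1..k-1} phi_{k-1,j} rho(k-j)]
            / [1 - sum_{j=1..k-1} phi_{k-1,j} rho(j)],
  phi_{k,j} = phi_{k-1,j} - phi_{kk} phi_{k-1,k-j},  j = 1..k-1.
Step k = 1:
  phi_11 = rho(1) = -0.3494.
Step k = 2:
  phi_22 = [rho(2) - phi_11 rho(1)] / [1 - phi_11 rho(1)] = [-0.2036 - (-0.3494)(-0.3494)] / [1 - (-0.3494)(-0.3494)]
         = -0.32568036 / 0.87791964 = -0.371.
Therefore phi_{22} = -0.3710.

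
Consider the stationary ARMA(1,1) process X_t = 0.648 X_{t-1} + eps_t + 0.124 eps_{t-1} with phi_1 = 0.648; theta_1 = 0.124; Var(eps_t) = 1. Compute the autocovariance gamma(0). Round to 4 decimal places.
\gamma(0) = 2.0274

Multiply the model equation by X_{t-k} and take expectations. With theta_0 = psi_0 = 1 and psi_j the MA(infinity) weights, this gives
  gamma(k) - sum_i phi_i gamma(k-i) = c_k,
  c_k = sigma^2 * sum_{j=k..q} theta_j psi_{j-k}   (c_k = 0 for k > q),
using gamma(-m) = gamma(m).
psi-weights needed (psi_j = theta_j + sum_i phi_i psi_{j-i}):
  psi_1 = theta_1 + phi_1 = 0.124 + (0.648) = 0.772
Right-hand sides:
  c_0 = sigma^2 (1 + theta_1 psi_1) = 1 * (1 + (0.124)(0.772)) = 1 * 1.095728 = 1.095728
  c_1 = sigma^2 theta_1 = 1 * (0.124) = 0.124
  c_2 = 0
Equations for k = 0 and k = 1 (AR order 1):
  gamma(0) = phi_1 gamma(1) + c_0
  gamma(1) = phi_1 gamma(0) + c_1
Substituting the second into the first: gamma(0) (1 - phi_1^2) = c_0 + phi_1 c_1, so
  gamma(0) = (c_0 + phi_1 c_1) / (1 - phi_1^2) = (1.095728 + (0.648)(0.124)) / (1 - (0.648)^2) = 1.17608 / 0.580096 = 2.027389.
Therefore gamma(0) = 2.0274 (to 4 decimal places).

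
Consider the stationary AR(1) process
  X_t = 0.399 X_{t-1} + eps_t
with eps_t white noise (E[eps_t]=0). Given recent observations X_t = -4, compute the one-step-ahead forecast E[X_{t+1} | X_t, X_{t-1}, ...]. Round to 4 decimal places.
E[X_{t+1} \mid \mathcal F_t] = -1.5960

For an AR(p) model X_t = c + sum_i phi_i X_{t-i} + eps_t, the
one-step-ahead conditional mean is
  E[X_{t+1} | X_t, ...] = c + sum_i phi_i X_{t+1-i}.
Substitute known values:
  E[X_{t+1} | ...] = (0.399) * (-4)
                   = -1.5960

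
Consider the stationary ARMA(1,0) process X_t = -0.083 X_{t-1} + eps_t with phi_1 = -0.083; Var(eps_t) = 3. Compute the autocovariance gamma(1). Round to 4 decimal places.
\gamma(1) = -0.2507

Multiply the model equation by X_{t-k} and take expectations. With theta_0 = psi_0 = 1 and psi_j the MA(infinity) weights, this gives
  gamma(k) - sum_i phi_i gamma(k-i) = c_k,
  c_k = sigma^2 * sum_{j=k..q} theta_j psi_{j-k}   (c_k = 0 for k > q),
using gamma(-m) = gamma(m).
Pure AR (q = 0): c_0 = sigma^2 = 3, c_k = 0 for k >= 1.
Equations for k = 0 and k = 1 (AR order 1):
  gamma(0) = phi_1 gamma(1) + c_0
  gamma(1) = phi_1 gamma(0) + c_1
Substituting the second into the first: gamma(0) (1 - phi_1^2) = c_0 + phi_1 c_1, so
  gamma(0) = c_0 / (1 - phi_1^2) = 3 / (1 - (-0.083)^2) = 3 / 0.993111 = 3.02081.
  gamma(1) = phi_1 gamma(0) = (-0.083)(3.02081) = -0.250727.
Therefore gamma(1) = -0.2507 (to 4 decimal places).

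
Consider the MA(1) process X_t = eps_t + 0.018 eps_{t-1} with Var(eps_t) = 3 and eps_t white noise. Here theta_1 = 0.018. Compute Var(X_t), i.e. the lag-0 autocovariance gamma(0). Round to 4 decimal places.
\gamma(0) = 3.0010

For an MA(q) process X_t = eps_t + sum_i theta_i eps_{t-i} with
Var(eps_t) = sigma^2, the variance is
  gamma(0) = sigma^2 * (1 + sum_i theta_i^2).
  sum_i theta_i^2 = (0.018)^2 = 0.000324.
  gamma(0) = 3 * (1 + 0.000324) = 3 * 1.000324 = 3.000972, which rounds to 3.0010.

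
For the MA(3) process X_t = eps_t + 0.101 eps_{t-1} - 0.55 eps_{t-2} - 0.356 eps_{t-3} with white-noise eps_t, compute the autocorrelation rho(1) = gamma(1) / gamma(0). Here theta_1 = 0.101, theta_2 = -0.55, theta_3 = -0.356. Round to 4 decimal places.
\rho(1) = 0.1676

For an MA(q) process with theta_0 = 1, the autocovariance is
  gamma(k) = sigma^2 * sum_{i=0..q-k} theta_i * theta_{i+k},
and rho(k) = gamma(k) / gamma(0). Sigma^2 cancels.
  numerator   = (1)*(0.101) + (0.101)*(-0.55) + (-0.55)*(-0.356) = 0.24125.
  denominator = (1)^2 + (0.101)^2 + (-0.55)^2 + (-0.356)^2 = 1.439437.
  rho(1) = 0.24125 / 1.439437 = 0.1676.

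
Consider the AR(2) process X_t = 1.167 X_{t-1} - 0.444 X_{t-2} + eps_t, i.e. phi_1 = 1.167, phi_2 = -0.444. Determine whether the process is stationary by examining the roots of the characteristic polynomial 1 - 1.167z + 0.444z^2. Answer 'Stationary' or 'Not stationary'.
\text{Stationary}

The AR(p) characteristic polynomial is P(z) = 1 - 1.167z + 0.444z^2.
Stationarity requires all roots to lie outside the unit circle, i.e. |z| > 1 for every root.
Set 1 + (-1.167) z + (0.444) z^2 = 0, i.e. a z^2 + b z + c = 0 with a = 0.444, b = -1.167, c = 1.
Discriminant D = b^2 - 4ac = (-1.167)^2 - 4*(0.444)*1 = 1.361889 - (1.776) = -0.414111.
D < 0, so the roots are the complex-conjugate pair z = (-b +/- i sqrt(-D)) / (2a) = 1.3142 +/- 0.7247i.
For a conjugate pair |z|^2 = z * conj(z) = (product of roots) = c/a = 1/(0.444) = 2.252252, so |z| = sqrt(2.252252) = 1.5008 for both roots.
Moduli of all roots: 1.5008, 1.5008.
All moduli strictly greater than 1? Yes.
Verdict: Stationary.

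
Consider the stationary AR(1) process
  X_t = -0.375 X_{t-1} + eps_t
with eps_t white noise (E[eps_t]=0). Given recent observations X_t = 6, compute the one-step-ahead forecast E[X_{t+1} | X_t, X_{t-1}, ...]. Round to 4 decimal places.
E[X_{t+1} \mid \mathcal F_t] = -2.2500

For an AR(p) model X_t = c + sum_i phi_i X_{t-i} + eps_t, the
one-step-ahead conditional mean is
  E[X_{t+1} | X_t, ...] = c + sum_i phi_i X_{t+1-i}.
Substitute known values:
  E[X_{t+1} | ...] = (-0.375) * (6)
                   = -2.2500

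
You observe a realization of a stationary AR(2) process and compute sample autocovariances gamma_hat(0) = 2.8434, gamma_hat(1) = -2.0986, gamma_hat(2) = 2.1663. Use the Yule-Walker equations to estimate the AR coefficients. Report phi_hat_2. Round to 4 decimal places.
\hat\phi_{2} = 0.4769

The Yule-Walker equations for an AR(p) process read, in matrix form,
  Gamma_p phi = r_p,   with   (Gamma_p)_{ij} = gamma(|i - j|),
                       (r_p)_i = gamma(i),   i,j = 1..p.
Substitute the sample gammas (Toeplitz matrix and right-hand side of size 2):
  Gamma_p = [[2.8434, -2.0986], [-2.0986, 2.8434]]
  r_p     = [-2.0986, 2.1663]
Written out:
  2.8434 phi_1 - 2.0986 phi_2 = -2.0986
  -2.0986 phi_1 + 2.8434 phi_2 = 2.1663
Solve by Cramer's rule:
  det = gamma(0)^2 - gamma(1)^2 = (2.8434)^2 - (-2.0986)^2 = 8.08492356 - 4.40412196 = 3.6808016
  phi_hat_1 = [gamma(1) gamma(0) - gamma(1) gamma(2)] / det = [(-2.0986)(2.8434) - (-2.0986)(2.1663)] / 3.6808016 = -1.42096206 / 3.6808016 = -0.386
  phi_hat_2 = [gamma(0) gamma(2) - gamma(1)^2] / det = [(2.8434)(2.1663) - (-2.0986)^2] / 3.6808016 = 1.75553546 / 3.6808016 = 0.4769
So phi_hat = [-0.3860, 0.4769].
Therefore phi_hat_2 = 0.4769.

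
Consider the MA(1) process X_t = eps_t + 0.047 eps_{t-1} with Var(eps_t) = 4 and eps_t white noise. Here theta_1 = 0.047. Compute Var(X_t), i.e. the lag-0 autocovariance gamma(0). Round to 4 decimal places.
\gamma(0) = 4.0088

For an MA(q) process X_t = eps_t + sum_i theta_i eps_{t-i} with
Var(eps_t) = sigma^2, the variance is
  gamma(0) = sigma^2 * (1 + sum_i theta_i^2).
  sum_i theta_i^2 = (0.047)^2 = 0.002209.
  gamma(0) = 4 * (1 + 0.002209) = 4 * 1.002209 = 4.008836, which rounds to 4.0088.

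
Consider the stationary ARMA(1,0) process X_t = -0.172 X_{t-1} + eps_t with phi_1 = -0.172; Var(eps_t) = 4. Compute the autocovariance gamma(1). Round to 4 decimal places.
\gamma(1) = -0.7090

Multiply the model equation by X_{t-k} and take expectations. With theta_0 = psi_0 = 1 and psi_j the MA(infinity) weights, this gives
  gamma(k) - sum_i phi_i gamma(k-i) = c_k,
  c_k = sigma^2 * sum_{j=k..q} theta_j psi_{j-k}   (c_k = 0 for k > q),
using gamma(-m) = gamma(m).
Pure AR (q = 0): c_0 = sigma^2 = 4, c_k = 0 for k >= 1.
Equations for k = 0 and k = 1 (AR order 1):
  gamma(0) = phi_1 gamma(1) + c_0
  gamma(1) = phi_1 gamma(0) + c_1
Substituting the second into the first: gamma(0) (1 - phi_1^2) = c_0 + phi_1 c_1, so
  gamma(0) = c_0 / (1 - phi_1^2) = 4 / (1 - (-0.172)^2) = 4 / 0.970416 = 4.121944.
  gamma(1) = phi_1 gamma(0) = (-0.172)(4.121944) = -0.708974.
Therefore gamma(1) = -0.7090 (to 4 decimal places).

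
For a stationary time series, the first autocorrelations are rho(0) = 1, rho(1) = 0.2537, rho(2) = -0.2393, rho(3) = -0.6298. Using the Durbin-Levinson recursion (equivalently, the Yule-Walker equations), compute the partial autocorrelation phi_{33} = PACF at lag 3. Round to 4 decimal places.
\phi_{33} = -0.5579

The PACF at lag k is phi_{kk}, the last component of the solution
to the Yule-Walker system G_k phi = r_k where
  (G_k)_{ij} = rho(|i - j|), (r_k)_i = rho(i), i,j = 1..k.
Equivalently, Durbin-Levinson gives phi_{kk} iteratively:
  phi_{11} = rho(1)
  phi_{kk} = [rho(k) - sum_{j=1..k-1} phi_{k-1,j} rho(k-j)]
            / [1 - sum_{j=1..k-1} phi_{k-1,j} rho(j)],
  phi_{k,j} = phi_{k-1,j} - phi_{kk} phi_{k-1,k-j},  j = 1..k-1.
Step k = 1:
  phi_11 = rho(1) = 0.2537.
Step k = 2:
  phi_22 = [rho(2) - phi_11 rho(1)] / [1 - phi_11 rho(1)] = [-0.2393 - (0.2537)(0.2537)] / [1 - (0.2537)(0.2537)]
         = -0.30366369 / 0.93563631 = -0.324553.
  Update: phi_21 = phi_11 - phi_22 phi_11 = 0.2537 - (-0.324553)(0.2537) = 0.336039.
Step k = 3:
  phi_33 = [rho(3) - phi_21 rho(2) - phi_22 rho(1)] / [1 - phi_21 rho(1) - phi_22 rho(2)]
    numerator   = -0.6298 - (0.336039)(-0.2393) - (-0.324553)(0.2537) = -0.46704671
    denominator = 1 - (0.336039)(0.2537) - (-0.324553)(-0.2393) = 0.83708131
  phi_33 = -0.46704671 / 0.83708131 = -0.5579.
Therefore phi_{33} = -0.5579.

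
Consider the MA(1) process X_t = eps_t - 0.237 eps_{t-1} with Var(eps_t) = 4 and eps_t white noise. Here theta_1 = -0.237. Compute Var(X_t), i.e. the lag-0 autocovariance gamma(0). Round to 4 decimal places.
\gamma(0) = 4.2247

For an MA(q) process X_t = eps_t + sum_i theta_i eps_{t-i} with
Var(eps_t) = sigma^2, the variance is
  gamma(0) = sigma^2 * (1 + sum_i theta_i^2).
  sum_i theta_i^2 = (-0.237)^2 = 0.056169.
  gamma(0) = 4 * (1 + 0.056169) = 4 * 1.056169 = 4.224676, which rounds to 4.2247.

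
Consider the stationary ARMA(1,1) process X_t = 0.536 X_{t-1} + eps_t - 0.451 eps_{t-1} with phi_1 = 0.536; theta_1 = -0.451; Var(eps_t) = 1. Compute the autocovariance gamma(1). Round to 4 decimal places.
\gamma(1) = 0.0904

Multiply the model equation by X_{t-k} and take expectations. With theta_0 = psi_0 = 1 and psi_j the MA(infinity) weights, this gives
  gamma(k) - sum_i phi_i gamma(k-i) = c_k,
  c_k = sigma^2 * sum_{j=k..q} theta_j psi_{j-k}   (c_k = 0 for k > q),
using gamma(-m) = gamma(m).
psi-weights needed (psi_j = theta_j + sum_i phi_i psi_{j-i}):
  psi_1 = theta_1 + phi_1 = -0.451 + (0.536) = 0.085
Right-hand sides:
  c_0 = sigma^2 (1 + theta_1 psi_1) = 1 * (1 + (-0.451)(0.085)) = 1 * 0.961665 = 0.961665
  c_1 = sigma^2 theta_1 = 1 * (-0.451) = -0.451
  c_2 = 0
Equations for k = 0 and k = 1 (AR order 1):
  gamma(0) = phi_1 gamma(1) + c_0
  gamma(1) = phi_1 gamma(0) + c_1
Substituting the second into the first: gamma(0) (1 - phi_1^2) = c_0 + phi_1 c_1, so
  gamma(0) = (c_0 + phi_1 c_1) / (1 - phi_1^2) = (0.961665 + (0.536)(-0.451)) / (1 - (0.536)^2) = 0.719929 / 0.712704 = 1.010137.
  gamma(1) = phi_1 gamma(0) + c_1 = (0.536)(1.010137) + (-0.451) = 0.090434.
Therefore gamma(1) = 0.0904 (to 4 decimal places).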